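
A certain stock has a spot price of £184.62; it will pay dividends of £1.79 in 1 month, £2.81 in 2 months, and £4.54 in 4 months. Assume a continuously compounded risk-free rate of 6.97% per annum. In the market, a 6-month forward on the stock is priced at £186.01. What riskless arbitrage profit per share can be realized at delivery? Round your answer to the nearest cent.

£4.15 per share

PV(dividends) I = 1.79·e^(−0.0697·1/12) + 2.81·e^(−0.0697·2/12) + 4.54·e^(−0.0697·4/12) = 8.9929
Fair forward F* = (S − I)·e^(rT) = (184.62 − 8.9929)·e^0.034850 = 175.6271 × 1.035464 = 181.8555
Market £186.01 > fair 181.8555: forward overpriced → cash-and-carry (borrow at r, buy the stock and collect the dividends, short the forward).
Profit at T = |F_mkt − F*| = |186.01 − 181.8555| = £4.15 per share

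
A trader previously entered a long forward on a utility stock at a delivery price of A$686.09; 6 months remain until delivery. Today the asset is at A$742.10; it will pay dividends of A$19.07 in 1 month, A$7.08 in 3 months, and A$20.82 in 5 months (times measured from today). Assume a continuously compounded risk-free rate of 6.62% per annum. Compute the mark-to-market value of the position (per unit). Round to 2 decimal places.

PV(remaining dividends) I = 19.07·e^(−0.0662·1/12) + 7.08·e^(−0.0662·3/12) + 20.82·e^(−0.0662·5/12) = 46.1824
Current forward F = (S − I)·e^(rT) = (742.10 − 46.1824)·e^(0.0662·6/12) = 695.9176 × 1.033654 = 719.3380
Value (long) = (F − K)·e^(−rT) = (719.3380 − 686.09) × 0.967442 = 32.1655
Value = A$32.17

A$32.17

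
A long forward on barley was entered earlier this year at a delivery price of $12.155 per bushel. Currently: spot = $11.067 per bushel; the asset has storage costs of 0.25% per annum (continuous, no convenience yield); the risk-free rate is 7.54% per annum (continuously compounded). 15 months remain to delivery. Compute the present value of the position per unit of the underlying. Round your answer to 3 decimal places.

$0.040 per bushel

Current fair forward for the remaining 15 months: F = S·e^((r + u)·T), (r + u) = 0.0754 + 0.0025 = 0.0779
F = 11.067 · e^(0.0779 × 15/12) = 11.067 × 1.102274 = 12.1989
Value of long forward = (F − K)·e^(−rT) = (12.1989 − 12.155) · e^(−0.0754·15/12)
= 0.0439 × 0.910055 = 0.040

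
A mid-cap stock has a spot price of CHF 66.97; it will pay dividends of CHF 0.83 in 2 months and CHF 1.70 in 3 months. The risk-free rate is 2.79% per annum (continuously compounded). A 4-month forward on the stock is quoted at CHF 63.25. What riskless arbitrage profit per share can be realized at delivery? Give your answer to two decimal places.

PV(dividends) I = 0.83·e^(−0.0279·2/12) + 1.70·e^(−0.0279·3/12) = 2.5143
Fair forward F* = (S − I)·e^(rT) = (66.97 − 2.5143)·e^0.009300 = 64.4557 × 1.009343 = 65.0579
Market CHF 63.25 < fair 65.0579: forward underpriced → reverse cash-and-carry (short the stock, invest proceeds at r, pay the dividends, go long the forward).
Profit at T = |F_mkt − F*| = |63.25 − 65.0579| = CHF 1.81 per share

CHF 1.81 per share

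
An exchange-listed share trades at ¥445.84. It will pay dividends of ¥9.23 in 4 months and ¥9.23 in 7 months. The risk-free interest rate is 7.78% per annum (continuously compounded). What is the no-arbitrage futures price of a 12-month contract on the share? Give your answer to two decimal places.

PV(dividends) I = 9.23·e^(−0.0778·4/12) + 9.23·e^(−0.0778·7/12)
I = 8.9937 + 8.8205 = 17.8142
F = (S − I)·e^(rT) = (445.84 − 17.8142) · e^(0.0778·12/12)
= 428.0258 · e^0.077800 = 428.0258 × 1.080906 = ¥462.66

¥462.66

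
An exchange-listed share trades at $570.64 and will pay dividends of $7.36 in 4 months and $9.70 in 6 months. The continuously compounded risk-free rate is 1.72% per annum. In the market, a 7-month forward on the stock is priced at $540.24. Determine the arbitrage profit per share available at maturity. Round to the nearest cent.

PV(dividends) I = 7.36·e^(−0.0172·4/12) + 9.70·e^(−0.0172·6/12) = 16.9349
Fair forward F* = (S − I)·e^(rT) = (570.64 − 16.9349)·e^0.010033 = 553.7051 × 1.010083 = 559.2881
Market $540.24 < fair 559.2881: forward underpriced → reverse cash-and-carry (short the stock, invest proceeds at r, pay the dividends, go long the forward).
Profit at T = |F_mkt − F*| = |540.24 − 559.2881| = $19.05 per share

$19.05 per share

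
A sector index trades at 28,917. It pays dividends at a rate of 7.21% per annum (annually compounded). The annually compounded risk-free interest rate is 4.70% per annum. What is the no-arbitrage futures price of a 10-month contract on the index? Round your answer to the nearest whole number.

28,352

F = S · (1+r)^T / (1+q)^T
= 28917 × 1.039016 / 1.059732 = 28917 × 0.980452
F = 28,352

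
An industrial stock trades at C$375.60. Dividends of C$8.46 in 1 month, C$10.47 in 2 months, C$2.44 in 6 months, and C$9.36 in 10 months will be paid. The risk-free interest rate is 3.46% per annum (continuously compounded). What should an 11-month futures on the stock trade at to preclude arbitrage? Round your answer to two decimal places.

C$356.39

PV(dividends) I = 8.46·e^(−0.0346·1/12) + 10.47·e^(−0.0346·2/12) + 2.44·e^(−0.0346·6/12) + 9.36·e^(−0.0346·10/12)
I = 8.4356 + 10.4098 + 2.3982 + 9.0940 = 30.3376
F = (S − I)·e^(rT) = (375.60 − 30.3376) · e^(0.0346·11/12)
= 345.2624 · e^0.031717 = 345.2624 × 1.032225 = C$356.39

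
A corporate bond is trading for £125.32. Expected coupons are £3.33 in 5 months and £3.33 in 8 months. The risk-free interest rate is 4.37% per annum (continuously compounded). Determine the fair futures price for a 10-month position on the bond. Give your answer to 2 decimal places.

£123.22

PV(coupons) I = 3.33·e^(−0.0437·5/12) + 3.33·e^(−0.0437·8/12)
I = 3.2699 + 3.2344 = 6.5043
F = (S − I)·e^(rT) = (125.32 − 6.5043) · e^(0.0437·10/12)
= 118.8157 · e^0.036417 = 118.8157 × 1.037088 = £123.22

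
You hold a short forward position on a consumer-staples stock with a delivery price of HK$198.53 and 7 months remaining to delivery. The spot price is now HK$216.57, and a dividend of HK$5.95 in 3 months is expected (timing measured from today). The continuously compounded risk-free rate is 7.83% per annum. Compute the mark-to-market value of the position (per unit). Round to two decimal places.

-HK$21.07

PV(remaining dividends) I = 5.95·e^(−0.0783·3/12) = 5.8347
Current forward F = (S − I)·e^(rT) = (216.57 − 5.8347)·e^(0.0783·7/12) = 210.7353 × 1.046734 = 220.5838
Value (long) = (F − K)·e^(−rT) = (220.5838 − 198.53) × 0.955352 = 21.0691
Short position value = −(long value) = -HK$21.07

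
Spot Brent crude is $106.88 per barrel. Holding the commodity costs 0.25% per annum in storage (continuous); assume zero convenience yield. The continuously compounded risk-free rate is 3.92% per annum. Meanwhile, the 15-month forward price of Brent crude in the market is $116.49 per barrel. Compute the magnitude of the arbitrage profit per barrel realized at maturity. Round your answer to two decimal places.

Fair forward: F* = S·e^(carry·T), with carry = (r + u) = 0.0392 + 0.0025 = 0.0417
F* = 106.88 · e^(0.0417 × 15/12) = 106.88 · e^0.052125 = 106.88 × 1.053507 = $112.5988
Market $116.49 > fair $112.5988: forward overpriced → cash-and-carry (buy spot, short the forward).
At maturity, profit = |F_mkt − F*| = |116.49 − 112.5988| = $3.89 per barrel

$3.89 per barrel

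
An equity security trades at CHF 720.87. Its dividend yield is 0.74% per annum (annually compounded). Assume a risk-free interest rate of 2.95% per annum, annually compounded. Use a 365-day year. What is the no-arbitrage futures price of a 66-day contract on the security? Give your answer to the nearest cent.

CHF 723.70

F = S · (1+r)^T / (1+q)^T
= 720.87 × 1.005271 / 1.001334 = 720.87 × 1.003932
F = CHF 723.70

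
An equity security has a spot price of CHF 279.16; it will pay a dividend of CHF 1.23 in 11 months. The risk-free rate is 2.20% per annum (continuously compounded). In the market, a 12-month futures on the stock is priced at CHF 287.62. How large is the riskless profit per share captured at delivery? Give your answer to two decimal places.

CHF 3.48 per share

PV(dividends) I = 1.23·e^(−0.0220·11/12) = 1.2054
Fair futures F* = (S − I)·e^(rT) = (279.16 − 1.2054)·e^0.022000 = 277.9546 × 1.022244 = 284.1374
Market CHF 287.62 > fair 284.1374: forward overpriced → cash-and-carry (borrow at r, buy the stock and collect the dividends, short the forward).
Profit at T = |F_mkt − F*| = |287.62 − 284.1374| = CHF 3.48 per share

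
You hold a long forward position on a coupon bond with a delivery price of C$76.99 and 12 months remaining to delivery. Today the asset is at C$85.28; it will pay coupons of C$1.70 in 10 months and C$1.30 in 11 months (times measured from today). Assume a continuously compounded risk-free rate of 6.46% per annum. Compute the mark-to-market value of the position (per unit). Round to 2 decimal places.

C$10.27

PV(remaining coupons) I = 1.70·e^(−0.0646·10/12) + 1.30·e^(−0.0646·11/12) = 2.8362
Current forward F = (S − I)·e^(rT) = (85.28 − 2.8362)·e^(0.0646·12/12) = 82.4438 × 1.066732 = 87.9454
Value (long) = (F − K)·e^(−rT) = (87.9454 − 76.99) × 0.937442 = 10.2701
Value = C$10.27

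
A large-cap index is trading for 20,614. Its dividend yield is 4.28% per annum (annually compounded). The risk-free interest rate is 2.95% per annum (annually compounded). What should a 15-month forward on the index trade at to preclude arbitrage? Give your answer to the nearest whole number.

F = S · (1+r)^T / (1+q)^T
= 20614 × 1.037010 / 1.053783 = 20614 × 0.984083
F = 20,286

20,286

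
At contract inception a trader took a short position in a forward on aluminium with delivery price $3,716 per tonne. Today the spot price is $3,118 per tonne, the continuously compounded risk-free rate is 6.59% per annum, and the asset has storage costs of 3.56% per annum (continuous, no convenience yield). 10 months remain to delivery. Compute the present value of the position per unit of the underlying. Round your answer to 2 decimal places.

$305.55 per tonne

Current fair forward for the remaining 10 months: F = S·e^((r + u)·T), (r + u) = 0.0659 + 0.0356 = 0.1015
F = 3118 · e^(0.1015 × 10/12) = 3118 × 1.08826353 = 3393.2057
Value of long forward = (F − K)·e^(−rT) = (3393.2057 − 3716) · e^(−0.0659·10/12)
= -322.7943 × 0.94656403 = -305.55
Short position value = −(long value) = $305.55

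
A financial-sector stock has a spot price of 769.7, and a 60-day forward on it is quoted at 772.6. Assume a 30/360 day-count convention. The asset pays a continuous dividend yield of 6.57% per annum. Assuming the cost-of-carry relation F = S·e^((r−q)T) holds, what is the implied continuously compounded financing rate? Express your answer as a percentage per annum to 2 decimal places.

From F = S·e^((r−q)T): (r − q) = ln(F/S)/T
ln(772.6/769.7) = ln(1.003768) = 0.003761
(r − q) = 0.003761 / (60/360) = 0.022566
r = ln(F/S)/T + q = 0.022566 + 0.0657 = 0.088266
r = 8.83%

8.83%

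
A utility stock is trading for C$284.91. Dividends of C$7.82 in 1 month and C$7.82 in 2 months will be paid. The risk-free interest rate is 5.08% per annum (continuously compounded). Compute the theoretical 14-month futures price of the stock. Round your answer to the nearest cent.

PV(dividends) I = 7.82·e^(−0.0508·1/12) + 7.82·e^(−0.0508·2/12)
I = 7.7870 + 7.7541 = 15.5411
F = (S − I)·e^(rT) = (284.91 − 15.5411) · e^(0.0508·14/12)
= 269.3689 · e^0.059267 = 269.3689 × 1.061059 = C$285.82

C$285.82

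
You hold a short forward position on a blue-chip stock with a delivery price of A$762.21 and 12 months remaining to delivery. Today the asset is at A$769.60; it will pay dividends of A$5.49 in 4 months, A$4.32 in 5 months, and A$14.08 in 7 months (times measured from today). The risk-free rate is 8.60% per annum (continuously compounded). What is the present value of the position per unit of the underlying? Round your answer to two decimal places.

-A$47.31

PV(remaining dividends) I = 5.49·e^(−0.0860·4/12) + 4.32·e^(−0.0860·5/12) + 14.08·e^(−0.0860·7/12) = 22.8939
Current forward F = (S − I)·e^(rT) = (769.60 − 22.8939)·e^(0.0860·12/12) = 746.7061 × 1.089806 = 813.7648
Value (long) = (F − K)·e^(−rT) = (813.7648 − 762.21) × 0.917594 = 47.3064
Short position value = −(long value) = -A$47.31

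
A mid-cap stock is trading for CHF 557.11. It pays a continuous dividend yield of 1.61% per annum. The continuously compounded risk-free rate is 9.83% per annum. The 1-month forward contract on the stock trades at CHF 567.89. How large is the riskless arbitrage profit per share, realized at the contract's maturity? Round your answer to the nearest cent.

CHF 6.95 per share

Fair forward: F* = S·e^(carry·T), with carry = (r − q) = 0.0983 − 0.0161 = 0.0822
F* = 557.11 · e^(0.0822 × 1/12) = 557.11 · e^0.006850 = 557.11 × 1.006874 = CHF 560.9396
Market CHF 567.89 > fair CHF 560.9396: forward overpriced → cash-and-carry (buy spot, short the forward).
At maturity, profit = |F_mkt − F*| = |567.89 − 560.9396| = CHF 6.95 per share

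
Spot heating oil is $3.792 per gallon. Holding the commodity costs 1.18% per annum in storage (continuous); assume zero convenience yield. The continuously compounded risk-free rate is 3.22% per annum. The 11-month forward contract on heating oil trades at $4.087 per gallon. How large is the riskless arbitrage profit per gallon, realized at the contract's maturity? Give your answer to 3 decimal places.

Fair forward: F* = S·e^(carry·T), with carry = (r + u) = 0.0322 + 0.0118 = 0.0440
F* = 3.792 · e^(0.0440 × 11/12) = 3.792 · e^0.040333 = 3.792 × 1.041157 = $3.9481
Market $4.087 > fair $3.9481: forward overpriced → cash-and-carry (buy spot, short the forward).
At maturity, profit = |F_mkt − F*| = |4.087 − 3.9481| = $0.139 per gallon

$0.139 per gallon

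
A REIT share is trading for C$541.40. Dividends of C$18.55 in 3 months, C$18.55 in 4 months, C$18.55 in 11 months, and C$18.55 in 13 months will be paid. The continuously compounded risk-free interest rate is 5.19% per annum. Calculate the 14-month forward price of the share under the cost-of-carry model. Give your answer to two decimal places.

C$498.95

PV(dividends) I = 18.55·e^(−0.0519·3/12) + 18.55·e^(−0.0519·4/12) + 18.55·e^(−0.0519·11/12) + 18.55·e^(−0.0519·13/12)
I = 18.3109 + 18.2318 + 17.6881 + 17.5358 = 71.7666
F = (S − I)·e^(rT) = (541.40 − 71.7666) · e^(0.0519·14/12)
= 469.6334 · e^0.060550 = 469.6334 × 1.062421 = C$498.95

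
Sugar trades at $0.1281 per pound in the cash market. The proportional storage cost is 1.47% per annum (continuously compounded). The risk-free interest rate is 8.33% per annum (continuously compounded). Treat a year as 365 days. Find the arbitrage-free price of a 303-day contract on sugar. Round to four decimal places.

Net carry = r + u − y = 0.0833 + 0.0147 − 0.0000 = 0.0980
F = S·e^((r+u−y)T) = 0.1281 · e^(0.0980 × 303/365) = 0.1281 · e^0.081353
= 0.1281 × 1.084754 = $0.1390 per pound

$0.1390 per pound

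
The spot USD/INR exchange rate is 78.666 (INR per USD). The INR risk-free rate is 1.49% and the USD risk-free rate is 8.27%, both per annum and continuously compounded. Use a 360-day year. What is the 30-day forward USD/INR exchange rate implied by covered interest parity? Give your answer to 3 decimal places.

78.223

F = S·e^((r_INR − r_USD)T) = 78.666 · e^((0.0149 − 0.0827) × 30/360)
= 78.666 · e^-0.005650 = 78.666 × 0.994366
F = 78.223 INR per USD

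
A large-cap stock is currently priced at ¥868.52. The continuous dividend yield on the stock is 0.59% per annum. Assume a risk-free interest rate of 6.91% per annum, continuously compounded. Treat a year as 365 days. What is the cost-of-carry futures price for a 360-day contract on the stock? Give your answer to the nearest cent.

F = S·e^((r − q)T) = 868.52 · e^((0.0691 − 0.0059) × 360/365)
= 868.52 · e^0.062334 = 868.52 × 1.064318
F = ¥924.38

¥924.38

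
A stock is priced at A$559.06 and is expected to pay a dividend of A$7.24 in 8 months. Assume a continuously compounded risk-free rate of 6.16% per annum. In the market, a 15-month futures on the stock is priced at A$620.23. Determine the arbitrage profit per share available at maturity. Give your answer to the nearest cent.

PV(dividends) I = 7.24·e^(−0.0616·8/12) = 6.9487
Fair futures F* = (S − I)·e^(rT) = (559.06 − 6.9487)·e^0.077000 = 552.1113 × 1.080042 = 596.3034
Market A$620.23 > fair 596.3034: forward overpriced → cash-and-carry (borrow at r, buy the stock and collect the dividends, short the forward).
Profit at T = |F_mkt − F*| = |620.23 − 596.3034| = A$23.93 per share

A$23.93 per share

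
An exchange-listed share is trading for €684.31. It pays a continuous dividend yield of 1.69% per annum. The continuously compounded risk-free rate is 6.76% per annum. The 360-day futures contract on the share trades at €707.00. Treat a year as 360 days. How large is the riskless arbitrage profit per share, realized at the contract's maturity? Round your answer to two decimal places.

Fair futures: F* = S·e^(carry·T), with carry = (r − q) = 0.0676 − 0.0169 = 0.0507
F* = 684.31 · e^(0.0507 × 360/360) = 684.31 · e^0.050700 = 684.31 × 1.052007 = €719.8989
Market €707.00 < fair €719.8989: forward underpriced → reverse cash-and-carry (short spot, go long the forward).
At maturity, profit = |F_mkt − F*| = |707.00 − 719.8989| = €12.90 per share

€12.90 per share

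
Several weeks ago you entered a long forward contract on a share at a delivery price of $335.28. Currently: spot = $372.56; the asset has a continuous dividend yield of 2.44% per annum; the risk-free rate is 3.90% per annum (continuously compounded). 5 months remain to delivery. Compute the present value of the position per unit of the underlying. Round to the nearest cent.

$38.92

Current fair forward for the remaining 5 months: F = S·e^((r − q)·T), (r − q) = 0.0390 − 0.0244 = 0.0146
F = 372.56 · e^(0.0146 × 5/12) = 372.56 × 1.006102 = 374.8334
Value of long forward = (F − K)·e^(−rT) = (374.8334 − 335.28) · e^(−0.0390·5/12)
= 39.5534 × 0.983881 = 38.92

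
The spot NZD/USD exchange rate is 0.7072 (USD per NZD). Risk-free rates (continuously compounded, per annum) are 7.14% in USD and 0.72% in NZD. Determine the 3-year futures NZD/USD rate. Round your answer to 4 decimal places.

F = S·e^((r_USD − r_NZD)T) = 0.7072 · e^((0.0714 − 0.0072) × 3)
= 0.7072 · e^0.192600 = 0.7072 × 1.212398
F = 0.8574 USD per NZD

0.8574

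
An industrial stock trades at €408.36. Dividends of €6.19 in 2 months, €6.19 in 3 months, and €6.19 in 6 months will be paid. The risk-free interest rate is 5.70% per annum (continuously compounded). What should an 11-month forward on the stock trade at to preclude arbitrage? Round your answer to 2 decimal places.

€411.04

PV(dividends) I = 6.19·e^(−0.0570·2/12) + 6.19·e^(−0.0570·3/12) + 6.19·e^(−0.0570·6/12)
I = 6.1315 + 6.1024 + 6.0161 = 18.2500
F = (S − I)·e^(rT) = (408.36 − 18.2500) · e^(0.0570·11/12)
= 390.1100 · e^0.052250 = 390.1100 × 1.053639 = €411.04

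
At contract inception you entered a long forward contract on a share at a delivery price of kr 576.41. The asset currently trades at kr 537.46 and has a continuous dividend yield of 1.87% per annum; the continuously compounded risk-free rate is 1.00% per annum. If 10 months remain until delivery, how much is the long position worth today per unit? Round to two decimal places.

Current fair forward for the remaining 10 months: F = S·e^((r − q)·T), (r − q) = 0.0100 − 0.0187 = -0.0087
F = 537.46 · e^(-0.0087 × 10/12) = 537.46 × 0.992776 = 533.5774
Value of long forward = (F − K)·e^(−rT) = (533.5774 − 576.41) · e^(−0.0100·10/12)
= -42.8326 × 0.991701 = -42.48

-kr 42.48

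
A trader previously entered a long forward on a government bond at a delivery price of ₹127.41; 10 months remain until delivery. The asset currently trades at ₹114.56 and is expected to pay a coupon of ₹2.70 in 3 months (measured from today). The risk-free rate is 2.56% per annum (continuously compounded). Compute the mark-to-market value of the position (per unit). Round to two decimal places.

PV(remaining coupons) I = 2.70·e^(−0.0256·3/12) = 2.6828
Current forward F = (S − I)·e^(rT) = (114.56 − 2.6828)·e^(0.0256·10/12) = 111.8772 × 1.021563 = 114.2896
Value (long) = (F − K)·e^(−rT) = (114.2896 − 127.41) × 0.978893 = -12.8435
Value = -₹12.84

-₹12.84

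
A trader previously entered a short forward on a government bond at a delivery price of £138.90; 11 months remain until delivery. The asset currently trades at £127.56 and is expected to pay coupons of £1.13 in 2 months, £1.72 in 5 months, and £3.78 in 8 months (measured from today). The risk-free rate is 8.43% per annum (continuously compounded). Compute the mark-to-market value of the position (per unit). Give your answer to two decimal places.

PV(remaining coupons) I = 1.13·e^(−0.0843·2/12) + 1.72·e^(−0.0843·5/12) + 3.78·e^(−0.0843·8/12) = 6.3483
Current forward F = (S − I)·e^(rT) = (127.56 − 6.3483)·e^(0.0843·11/12) = 121.2117 × 1.080339 = 130.9497
Value (long) = (F − K)·e^(−rT) = (130.9497 − 138.90) × 0.925635 = -7.3591
Short position value = −(long value) = £7.36

£7.36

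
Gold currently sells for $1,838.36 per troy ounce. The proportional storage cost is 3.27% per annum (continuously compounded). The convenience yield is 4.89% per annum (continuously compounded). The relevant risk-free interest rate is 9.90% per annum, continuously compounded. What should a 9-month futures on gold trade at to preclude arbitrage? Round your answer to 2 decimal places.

$1,956.14 per troy ounce

Net carry = r + u − y = 0.0990 + 0.0327 − 0.0489 = 0.0828
F = S·e^((r+u−y)T) = 1838.36 · e^(0.0828 × 9/12) = 1838.36 · e^0.06210000
= 1838.36 × 1.06406875 = $1,956.14 per troy ounce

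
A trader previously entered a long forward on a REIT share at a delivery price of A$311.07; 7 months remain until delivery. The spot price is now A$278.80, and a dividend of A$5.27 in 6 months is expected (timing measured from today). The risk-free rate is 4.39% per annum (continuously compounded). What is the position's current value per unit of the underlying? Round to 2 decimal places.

PV(remaining dividends) I = 5.27·e^(−0.0439·6/12) = 5.1556
Current forward F = (S − I)·e^(rT) = (278.80 − 5.1556)·e^(0.0439·7/12) = 273.6444 × 1.025939 = 280.7425
Value (long) = (F − K)·e^(−rT) = (280.7425 − 311.07) × 0.974717 = -29.5607
Value = -A$29.56

-A$29.56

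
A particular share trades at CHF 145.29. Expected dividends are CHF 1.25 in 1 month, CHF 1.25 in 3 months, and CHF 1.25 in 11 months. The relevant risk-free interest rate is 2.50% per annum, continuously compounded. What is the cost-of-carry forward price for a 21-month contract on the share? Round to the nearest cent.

CHF 147.91

PV(dividends) I = 1.25·e^(−0.0250·1/12) + 1.25·e^(−0.0250·3/12) + 1.25·e^(−0.0250·11/12)
I = 1.2474 + 1.2422 + 1.2217 = 3.7113
F = (S − I)·e^(rT) = (145.29 − 3.7113) · e^(0.0250·21/12)
= 141.5787 · e^0.043750 = 141.5787 × 1.044721 = CHF 147.91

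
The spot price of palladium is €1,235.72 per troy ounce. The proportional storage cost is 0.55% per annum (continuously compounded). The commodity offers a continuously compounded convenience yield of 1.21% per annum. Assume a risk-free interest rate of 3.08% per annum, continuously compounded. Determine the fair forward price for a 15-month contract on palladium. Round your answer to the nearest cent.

€1,273.67 per troy ounce

Net carry = r + u − y = 0.0308 + 0.0055 − 0.0121 = 0.0242
F = S·e^((r+u−y)T) = 1235.72 · e^(0.0242 × 15/12) = 1235.72 · e^0.03025000
= 1235.72 × 1.03071218 = €1,273.67 per troy ounce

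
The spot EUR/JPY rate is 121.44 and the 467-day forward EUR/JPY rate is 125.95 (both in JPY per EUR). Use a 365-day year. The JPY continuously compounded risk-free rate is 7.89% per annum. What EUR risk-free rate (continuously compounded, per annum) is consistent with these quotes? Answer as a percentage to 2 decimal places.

F = S·e^((r_JPY − r_EUR)T) ⇒ r_EUR = r_JPY − ln(F/S)/T
ln(125.95/121.44) = 0.036465; /(467/365) = 0.028500
r_EUR = 0.0789 − 0.028500 = 0.050400
r_EUR = 5.04%

5.04%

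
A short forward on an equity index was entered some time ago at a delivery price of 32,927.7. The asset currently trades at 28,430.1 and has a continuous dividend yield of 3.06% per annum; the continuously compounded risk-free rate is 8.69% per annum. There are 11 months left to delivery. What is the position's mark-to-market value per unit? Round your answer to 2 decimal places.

2762.77

Current fair forward for the remaining 11 months: F = S·e^((r − q)·T), (r − q) = 0.0869 − 0.0306 = 0.0563
F = 28430.1 · e^(0.0563 × 11/12) = 28430.1 × 1.05296325 = 29935.8505
Value of long forward = (F − K)·e^(−rT) = (29935.8505 − 32927.7) · e^(−0.0869·11/12)
= -2991.8495 × 0.92343180 = -2762.77
Short position value = −(long value) = 2762.77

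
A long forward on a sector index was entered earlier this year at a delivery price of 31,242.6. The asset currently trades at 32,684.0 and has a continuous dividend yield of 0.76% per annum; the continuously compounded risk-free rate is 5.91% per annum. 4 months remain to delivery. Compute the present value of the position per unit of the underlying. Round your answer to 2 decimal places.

Current fair forward for the remaining 4 months: F = S·e^((r − q)·T), (r − q) = 0.0591 − 0.0076 = 0.0515
F = 32684.0 · e^(0.0515 × 4/12) = 32684.0 × 1.01731486 = 33249.9189
Value of long forward = (F − K)·e^(−rT) = (33249.9189 − 31242.6) · e^(−0.0591·4/12)
= 2007.3189 × 0.98049278 = 1968.16

1968.16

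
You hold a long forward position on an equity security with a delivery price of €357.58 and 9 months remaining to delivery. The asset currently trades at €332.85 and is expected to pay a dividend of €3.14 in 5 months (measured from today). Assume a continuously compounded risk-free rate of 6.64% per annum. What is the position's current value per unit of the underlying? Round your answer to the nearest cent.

-€10.41

PV(remaining dividends) I = 3.14·e^(−0.0664·5/12) = 3.0543
Current forward F = (S − I)·e^(rT) = (332.85 − 3.0543)·e^(0.0664·9/12) = 329.7957 × 1.051061 = 346.6354
Value (long) = (F − K)·e^(−rT) = (346.6354 − 357.58) × 0.951420 = -10.4129
Value = -€10.41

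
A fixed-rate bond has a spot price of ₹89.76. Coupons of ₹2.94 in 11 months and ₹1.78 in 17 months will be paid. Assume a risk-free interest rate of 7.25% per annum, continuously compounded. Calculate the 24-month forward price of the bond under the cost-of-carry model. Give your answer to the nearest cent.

PV(coupons) I = 2.94·e^(−0.0725·11/12) + 1.78·e^(−0.0725·17/12)
I = 2.7510 + 1.6063 = 4.3573
F = (S − I)·e^(rT) = (89.76 − 4.3573) · e^(0.0725·24/12)
= 85.4027 · e^0.145000 = 85.4027 × 1.156040 = ₹98.73

₹98.73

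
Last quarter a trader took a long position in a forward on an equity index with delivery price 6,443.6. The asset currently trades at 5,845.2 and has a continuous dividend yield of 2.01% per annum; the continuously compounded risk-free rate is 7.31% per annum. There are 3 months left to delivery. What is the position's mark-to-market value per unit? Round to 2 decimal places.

Current fair forward for the remaining 3 months: F = S·e^((r − q)·T), (r − q) = 0.0731 − 0.0201 = 0.0530
F = 5845.2 · e^(0.0530 × 3/12) = 5845.2 × 1.01333817 = 5923.1643
Value of long forward = (F − K)·e^(−rT) = (5923.1643 − 6443.6) · e^(−0.0731·3/12)
= -520.4357 × 0.98189098 = -511.01

-511.01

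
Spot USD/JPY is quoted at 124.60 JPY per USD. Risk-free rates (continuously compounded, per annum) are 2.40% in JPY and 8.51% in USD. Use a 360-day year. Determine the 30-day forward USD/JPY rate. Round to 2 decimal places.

F = S·e^((r_JPY − r_USD)T) = 124.60 · e^((0.0240 − 0.0851) × 30/360)
= 124.60 · e^-0.005092 = 124.60 × 0.994921
F = 123.97 JPY per USD

123.97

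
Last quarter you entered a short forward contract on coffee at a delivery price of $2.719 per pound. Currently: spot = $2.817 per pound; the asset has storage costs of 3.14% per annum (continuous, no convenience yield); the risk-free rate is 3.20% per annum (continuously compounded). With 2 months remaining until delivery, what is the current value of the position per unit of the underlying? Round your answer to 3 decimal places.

-$0.127 per pound

Current fair forward for the remaining 2 months: F = S·e^((r + u)·T), (r + u) = 0.0320 + 0.0314 = 0.0634
F = 2.817 · e^(0.0634 × 2/12) = 2.817 × 1.010623 = 2.8469
Value of long forward = (F − K)·e^(−rT) = (2.8469 − 2.719) · e^(−0.0320·2/12)
= 0.1279 × 0.994681 = 0.127
Short position value = −(long value) = -$0.127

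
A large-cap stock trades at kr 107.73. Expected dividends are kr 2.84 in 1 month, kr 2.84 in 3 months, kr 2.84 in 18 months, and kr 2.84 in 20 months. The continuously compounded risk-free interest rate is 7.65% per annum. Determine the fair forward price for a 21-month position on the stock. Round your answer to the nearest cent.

PV(dividends) I = 2.84·e^(−0.0765·1/12) + 2.84·e^(−0.0765·3/12) + 2.84·e^(−0.0765·18/12) + 2.84·e^(−0.0765·20/12)
I = 2.8220 + 2.7862 + 2.5321 + 2.5000 = 10.6403
F = (S − I)·e^(rT) = (107.73 − 10.6403) · e^(0.0765·21/12)
= 97.0897 · e^0.133875 = 97.0897 × 1.143250 = kr 111.00

kr 111.00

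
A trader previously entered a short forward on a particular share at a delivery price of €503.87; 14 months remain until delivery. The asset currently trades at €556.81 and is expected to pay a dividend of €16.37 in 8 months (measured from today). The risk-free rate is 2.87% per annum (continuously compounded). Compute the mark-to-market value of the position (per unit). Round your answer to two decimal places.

PV(remaining dividends) I = 16.37·e^(−0.0287·8/12) = 16.0598
Current forward F = (S − I)·e^(rT) = (556.81 − 16.0598)·e^(0.0287·14/12) = 540.7502 × 1.034050 = 559.1627
Value (long) = (F − K)·e^(−rT) = (559.1627 − 503.87) × 0.967071 = 53.4720
Short position value = −(long value) = -€53.47

-€53.47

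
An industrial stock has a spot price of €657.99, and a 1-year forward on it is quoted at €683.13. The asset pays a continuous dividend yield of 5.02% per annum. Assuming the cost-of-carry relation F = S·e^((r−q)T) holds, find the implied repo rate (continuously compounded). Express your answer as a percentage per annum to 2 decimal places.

From F = S·e^((r−q)T): (r − q) = ln(F/S)/T
ln(683.13/657.99) = ln(1.038207) = 0.037495
(r − q) = 0.037495 / (12/12) = 0.037495
r = ln(F/S)/T + q = 0.037495 + 0.0502 = 0.087695
r = 8.77%

8.77%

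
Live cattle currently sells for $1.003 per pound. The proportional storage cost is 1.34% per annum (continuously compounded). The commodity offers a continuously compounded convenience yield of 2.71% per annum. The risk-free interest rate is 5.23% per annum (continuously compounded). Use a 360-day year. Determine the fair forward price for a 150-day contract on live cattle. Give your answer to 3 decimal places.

$1.019 per pound

Net carry = r + u − y = 0.0523 + 0.0134 − 0.0271 = 0.0386
F = S·e^((r+u−y)T) = 1.003 · e^(0.0386 × 150/360) = 1.003 · e^0.016083
= 1.003 × 1.016213 = $1.019 per pound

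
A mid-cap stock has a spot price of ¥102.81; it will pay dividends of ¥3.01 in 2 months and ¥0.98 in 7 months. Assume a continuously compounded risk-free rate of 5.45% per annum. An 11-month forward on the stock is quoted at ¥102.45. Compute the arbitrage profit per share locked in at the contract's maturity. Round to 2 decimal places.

¥1.49 per share

PV(dividends) I = 3.01·e^(−0.0545·2/12) + 0.98·e^(−0.0545·7/12) = 3.9321
Fair forward F* = (S − I)·e^(rT) = (102.81 − 3.9321)·e^0.049958 = 98.8779 × 1.051227 = 103.9431
Market ¥102.45 < fair 103.9431: forward underpriced → reverse cash-and-carry (short the stock, invest proceeds at r, pay the dividends, go long the forward).
Profit at T = |F_mkt − F*| = |102.45 − 103.9431| = ¥1.49 per share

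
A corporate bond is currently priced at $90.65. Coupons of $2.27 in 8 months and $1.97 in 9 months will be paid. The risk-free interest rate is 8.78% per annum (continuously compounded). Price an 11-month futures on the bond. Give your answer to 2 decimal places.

$93.93

PV(coupons) I = 2.27·e^(−0.0878·8/12) + 1.97·e^(−0.0878·9/12)
I = 2.1409 + 1.8445 = 3.9854
F = (S − I)·e^(rT) = (90.65 − 3.9854) · e^(0.0878·11/12)
= 86.6646 · e^0.080483 = 86.6646 × 1.083810 = $93.93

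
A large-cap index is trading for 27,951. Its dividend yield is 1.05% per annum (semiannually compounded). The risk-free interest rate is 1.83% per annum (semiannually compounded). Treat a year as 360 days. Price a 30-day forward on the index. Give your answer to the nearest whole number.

27,969

F = S · (1+r/2)^(2T) / (1+q/2)^(2T)
= 27951 × 1.001519 / 1.000873 = 27951 × 1.000645
F = 27,969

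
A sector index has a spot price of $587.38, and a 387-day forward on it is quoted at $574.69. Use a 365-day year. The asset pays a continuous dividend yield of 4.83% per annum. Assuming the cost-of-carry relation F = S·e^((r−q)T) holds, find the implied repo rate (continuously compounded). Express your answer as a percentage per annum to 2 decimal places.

From F = S·e^((r−q)T): (r − q) = ln(F/S)/T
ln(574.69/587.38) = ln(0.978396) = -0.021841
(r − q) = -0.021841 / (387/365) = -0.020599
r = ln(F/S)/T + q = -0.020599 + 0.0483 = 0.027701
r = 2.77%

2.77%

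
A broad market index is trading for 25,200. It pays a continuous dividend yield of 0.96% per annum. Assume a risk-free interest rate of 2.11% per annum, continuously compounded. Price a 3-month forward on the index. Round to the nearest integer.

25,273

F = S·e^((r − q)T) = 25200 · e^((0.0211 − 0.0096) × 3/12)
= 25200 · e^0.002875 = 25200 × 1.002879
F = 25,273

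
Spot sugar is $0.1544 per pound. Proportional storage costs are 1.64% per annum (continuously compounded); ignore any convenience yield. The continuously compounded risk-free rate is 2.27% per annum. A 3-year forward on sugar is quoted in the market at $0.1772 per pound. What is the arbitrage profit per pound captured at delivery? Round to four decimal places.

$0.0036 per pound

Fair forward: F* = S·e^(carry·T), with carry = (r + u) = 0.0227 + 0.0164 = 0.0391
F* = 0.1544 · e^(0.0391 × 3) = 0.1544 · e^0.117300 = 0.1544 × 1.124457 = $0.1736
Market $0.1772 > fair $0.1736: forward overpriced → cash-and-carry (buy spot, short the forward).
At maturity, profit = |F_mkt − F*| = |0.1772 − 0.1736| = $0.0036 per pound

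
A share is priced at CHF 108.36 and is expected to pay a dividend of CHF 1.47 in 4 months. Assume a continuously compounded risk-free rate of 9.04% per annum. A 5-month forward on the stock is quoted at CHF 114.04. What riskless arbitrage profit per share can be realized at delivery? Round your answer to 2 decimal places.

PV(dividends) I = 1.47·e^(−0.0904·4/12) = 1.4264
Fair forward F* = (S − I)·e^(rT) = (108.36 − 1.4264)·e^0.037667 = 106.9336 × 1.038385 = 111.0382
Market CHF 114.04 > fair 111.0382: forward overpriced → cash-and-carry (borrow at r, buy the stock and collect the dividends, short the forward).
Profit at T = |F_mkt − F*| = |114.04 − 111.0382| = CHF 3.00 per share

CHF 3.00 per share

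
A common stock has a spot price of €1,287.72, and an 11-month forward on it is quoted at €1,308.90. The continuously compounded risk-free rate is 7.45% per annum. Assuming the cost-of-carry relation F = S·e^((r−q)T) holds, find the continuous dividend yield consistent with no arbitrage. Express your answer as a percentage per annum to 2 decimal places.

5.67%

From F = S·e^((r−q)T): (r − q) = ln(F/S)/T
ln(1308.90/1287.72) = ln(1.016448) = 0.016314
(r − q) = 0.016314 / (11/12) = 0.017797
q = r − ln(F/S)/T = 0.0745 − 0.017797 = 0.056703
q = 5.67%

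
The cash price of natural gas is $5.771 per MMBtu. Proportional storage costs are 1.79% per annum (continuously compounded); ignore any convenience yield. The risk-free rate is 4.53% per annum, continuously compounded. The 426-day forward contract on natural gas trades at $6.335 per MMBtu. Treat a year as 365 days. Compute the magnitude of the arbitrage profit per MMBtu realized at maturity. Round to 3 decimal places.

$0.122 per MMBtu

Fair forward: F* = S·e^(carry·T), with carry = (r + u) = 0.0453 + 0.0179 = 0.0632
F* = 5.771 · e^(0.0632 × 426/365) = 5.771 · e^0.073762 = 5.771 × 1.076551 = $6.2128
Market $6.335 > fair $6.2128: forward overpriced → cash-and-carry (buy spot, short the forward).
At maturity, profit = |F_mkt − F*| = |6.335 − 6.2128| = $0.122 per MMBtu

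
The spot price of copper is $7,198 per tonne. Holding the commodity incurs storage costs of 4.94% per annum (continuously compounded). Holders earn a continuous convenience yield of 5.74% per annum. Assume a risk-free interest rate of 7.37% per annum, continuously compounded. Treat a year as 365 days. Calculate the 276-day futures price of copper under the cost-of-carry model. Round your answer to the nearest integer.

Net carry = r + u − y = 0.0737 + 0.0494 − 0.0574 = 0.0657
F = S·e^((r+u−y)T) = 7198 · e^(0.0657 × 276/365) = 7198 · e^0.049680
= 7198 × 1.050935 = $7,565 per tonne

$7,565 per tonne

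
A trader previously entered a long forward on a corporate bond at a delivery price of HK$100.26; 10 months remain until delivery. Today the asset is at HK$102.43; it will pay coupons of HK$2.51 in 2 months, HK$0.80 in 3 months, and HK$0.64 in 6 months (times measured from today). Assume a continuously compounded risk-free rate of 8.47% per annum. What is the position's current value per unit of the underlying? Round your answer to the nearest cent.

HK$5.13

PV(remaining coupons) I = 2.51·e^(−0.0847·2/12) + 0.80·e^(−0.0847·3/12) + 0.64·e^(−0.0847·6/12) = 3.8715
Current forward F = (S − I)·e^(rT) = (102.43 − 3.8715)·e^(0.0847·10/12) = 98.5585 × 1.073134 = 105.7665
Value (long) = (F − K)·e^(−rT) = (105.7665 − 100.26) × 0.931850 = 5.1312
Value = HK$5.13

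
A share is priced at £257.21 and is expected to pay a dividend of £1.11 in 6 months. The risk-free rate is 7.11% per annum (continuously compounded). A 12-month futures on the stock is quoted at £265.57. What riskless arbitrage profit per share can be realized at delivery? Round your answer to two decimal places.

£9.44 per share

PV(dividends) I = 1.11·e^(−0.0711·6/12) = 1.0712
Fair futures F* = (S − I)·e^(rT) = (257.21 − 1.0712)·e^0.071100 = 256.1388 × 1.073689 = 275.0134
Market £265.57 < fair 275.0134: forward underpriced → reverse cash-and-carry (short the stock, invest proceeds at r, pay the dividends, go long the forward).
Profit at T = |F_mkt − F*| = |265.57 − 275.0134| = £9.44 per share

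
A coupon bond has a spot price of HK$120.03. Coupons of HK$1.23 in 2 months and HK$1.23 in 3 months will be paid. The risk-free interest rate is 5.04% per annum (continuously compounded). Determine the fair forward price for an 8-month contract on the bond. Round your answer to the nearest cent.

PV(coupons) I = 1.23·e^(−0.0504·2/12) + 1.23·e^(−0.0504·3/12)
I = 1.2197 + 1.2146 = 2.4343
F = (S − I)·e^(rT) = (120.03 − 2.4343) · e^(0.0504·8/12)
= 117.5957 · e^0.033600 = 117.5957 × 1.034171 = HK$121.61

HK$121.61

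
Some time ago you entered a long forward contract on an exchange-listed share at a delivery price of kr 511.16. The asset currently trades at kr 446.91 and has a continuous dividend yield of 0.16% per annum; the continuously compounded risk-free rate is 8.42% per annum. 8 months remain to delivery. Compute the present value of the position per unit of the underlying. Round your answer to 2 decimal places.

Current fair forward for the remaining 8 months: F = S·e^((r − q)·T), (r − q) = 0.0842 − 0.0016 = 0.0826
F = 446.91 · e^(0.0826 × 8/12) = 446.91 × 1.056611 = 472.2100
Value of long forward = (F − K)·e^(−rT) = (472.2100 − 511.16) · e^(−0.0842·8/12)
= -38.9500 × 0.945413 = -36.82

-kr 36.82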